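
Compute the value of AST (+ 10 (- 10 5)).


Evaluate inner: (- 10 5) = 5
Evaluate root: (+ 10 5) = 15
Result: 15


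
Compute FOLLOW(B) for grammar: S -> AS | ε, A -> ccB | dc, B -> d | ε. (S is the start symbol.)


$ ∈ FOLLOW(S). For each A -> αBβ: add FIRST(β)\{ε} to FOLLOW(B); if β nullable, add FOLLOW(A).
FOLLOW(B) = {$, c, d}


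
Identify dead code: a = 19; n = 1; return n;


a is assigned but never read
Dead: 'a = 19'


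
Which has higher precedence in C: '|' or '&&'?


'|' is bitwise OR (level 3); '&&' is logical AND (level 2)
Higher level binds tighter
'|' has higher precedence than '&&'


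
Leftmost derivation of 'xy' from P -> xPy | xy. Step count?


Derivation: P => xy
Steps: 1


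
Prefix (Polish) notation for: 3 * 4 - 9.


left-to-right (same/higher precedence on left): tree is (- (* 3 4) 9)
Prefix: - * 3 4 9


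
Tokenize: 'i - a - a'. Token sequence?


Scan left to right, longest-match per lexeme
Tokens: ID(i), OP(-), ID(a), OP(-), ID(a)


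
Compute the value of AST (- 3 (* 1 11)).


Evaluate inner: (* 1 11) = 11
Evaluate root: (- 3 11) = -8
Result: -8


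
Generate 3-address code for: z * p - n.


Break into single-operator statements:
t1 = z * p
t2 = t1 - n


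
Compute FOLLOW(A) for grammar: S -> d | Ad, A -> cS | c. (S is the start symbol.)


$ ∈ FOLLOW(S). For each A -> αBβ: add FIRST(β)\{ε} to FOLLOW(B); if β nullable, add FOLLOW(A).
FOLLOW(A) = {d}


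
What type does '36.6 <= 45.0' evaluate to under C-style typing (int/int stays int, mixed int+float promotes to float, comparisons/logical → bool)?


Operand types: float <= float
Rule: comparison yields bool
Result type: bool


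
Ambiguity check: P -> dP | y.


right-linear, alternatives start with distinct terminals 'd' vs 'y': unique leftmost derivation
Unambiguous


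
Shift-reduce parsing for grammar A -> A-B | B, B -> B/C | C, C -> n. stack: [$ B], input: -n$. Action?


lookahead ∉ {/} so B won't extend; reduce A -> B
Action: reduce (A -> B)


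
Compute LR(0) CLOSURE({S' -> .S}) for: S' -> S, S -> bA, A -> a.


Start: S' -> .S
For each item with dot before a nonterminal B, add B -> .γ for every B-production
Closure: [S' -> .S, S -> .bA]


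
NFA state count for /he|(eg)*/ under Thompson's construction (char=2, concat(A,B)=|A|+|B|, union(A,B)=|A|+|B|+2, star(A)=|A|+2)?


Syntax tree has 4 char leaf(s), 1 union(s), 1 star(s)
chars contribute 4×2 = 8; each union adds +2; each star adds +2
Total: 8 + 2 + 2 = 12 states


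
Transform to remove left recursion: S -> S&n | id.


Left-recursive alternatives: S&n; non-recursive: id
Introduce S': S -> idS', S' -> &nS' | ε


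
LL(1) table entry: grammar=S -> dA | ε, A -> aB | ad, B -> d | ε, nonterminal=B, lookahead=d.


For [B, d]: 'd' ∈ FIRST(d)
Entry: B -> d


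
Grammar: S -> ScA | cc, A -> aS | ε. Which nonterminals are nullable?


A nonterminal is nullable iff some alternative derives ε (directly, or every symbol in it is nullable)
Nullable: {A}


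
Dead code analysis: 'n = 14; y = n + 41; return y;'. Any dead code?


n is read by y's definition; y is returned
No dead code


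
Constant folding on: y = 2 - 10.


2 - 10 = -8 at compile time
Optimized: y = -8


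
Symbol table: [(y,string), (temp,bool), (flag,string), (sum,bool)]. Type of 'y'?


Lookup 'y' → type string


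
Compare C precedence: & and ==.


'==' is equality (level 6); '&' is bitwise AND (level 5)
Higher level binds tighter
'==' has higher precedence than '&'


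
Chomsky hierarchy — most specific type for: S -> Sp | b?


Left-linear: every RHS is a terminal or one nonterminal followed by a terminal
Classification: Type 3 (Regular)


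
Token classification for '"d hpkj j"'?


Pattern: double-quoted sequence
Type: STRING_LITERAL


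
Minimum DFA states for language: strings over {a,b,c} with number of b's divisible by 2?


Track (count of b) mod 2: states 0..1, accept at 0
Minimal DFA: 2 states


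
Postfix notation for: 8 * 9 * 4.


Left to right (same or higher precedence on left)
Postfix: 8 9 * 4 *


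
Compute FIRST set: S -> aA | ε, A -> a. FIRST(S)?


Per alternative of S: FIRST(aA) = {a}; FIRST(ε) = {ε}
FIRST(S) = {a, ε}


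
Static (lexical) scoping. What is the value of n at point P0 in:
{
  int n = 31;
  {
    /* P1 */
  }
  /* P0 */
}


n declared in the same block as P0
n = 31


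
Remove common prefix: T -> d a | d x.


Common prefix: 'd'
Factored: T -> d T', T' -> a | x


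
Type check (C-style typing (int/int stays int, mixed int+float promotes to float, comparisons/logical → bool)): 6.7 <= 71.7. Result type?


Operand types: float <= float
Rule: comparison yields bool
Result type: bool


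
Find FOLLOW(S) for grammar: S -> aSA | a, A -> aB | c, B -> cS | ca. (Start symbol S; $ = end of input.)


$ ∈ FOLLOW(S). For each A -> αBβ: add FIRST(β)\{ε} to FOLLOW(B); if β nullable, add FOLLOW(A).
FOLLOW(S) = {$, a, c}


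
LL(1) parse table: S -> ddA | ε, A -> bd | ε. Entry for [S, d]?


For [S, d]: 'd' ∈ FIRST(ddA)
Entry: S -> ddA


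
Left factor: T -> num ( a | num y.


Common prefix: 'num'
Factored: T -> num T', T' -> ( a | y


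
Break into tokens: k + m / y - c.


Scan left to right, longest-match per lexeme
Tokens: ID(k), OP(+), ID(m), OP(/), ID(y), OP(-), ID(c)


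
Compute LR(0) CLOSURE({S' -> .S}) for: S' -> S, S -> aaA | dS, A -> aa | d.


Start: S' -> .S
For each item with dot before a nonterminal B, add B -> .γ for every B-production
Closure: [S' -> .S, S -> .aaA, S -> .dS]


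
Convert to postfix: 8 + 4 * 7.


* has higher precedence, evaluate 4*7 first
Postfix: 8 4 7 * +


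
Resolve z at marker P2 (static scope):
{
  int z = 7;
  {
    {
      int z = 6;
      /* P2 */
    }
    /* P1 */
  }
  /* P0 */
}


z declared in the same block as P2
z = 6


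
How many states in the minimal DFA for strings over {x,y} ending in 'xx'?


Track the longest suffix of input matching a prefix of 'xx': 3 classes (prefixes of length 0..2)
Minimal DFA: 3 states


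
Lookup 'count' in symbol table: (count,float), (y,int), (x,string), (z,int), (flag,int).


Lookup 'count' → type float


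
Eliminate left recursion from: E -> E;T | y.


Left-recursive alternatives: E;T; non-recursive: y
Introduce E': E -> yE', E' -> ;TE' | ε


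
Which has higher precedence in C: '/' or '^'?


'/' is multiplicative (level 10); '^' is bitwise XOR (level 4)
Higher level binds tighter
'/' has higher precedence than '^'


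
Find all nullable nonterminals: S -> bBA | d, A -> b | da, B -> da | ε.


A nonterminal is nullable iff some alternative derives ε (directly, or every symbol in it is nullable)
Nullable: {B}


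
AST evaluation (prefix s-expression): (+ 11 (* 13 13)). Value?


Evaluate inner: (* 13 13) = 169
Evaluate root: (+ 11 169) = 180
Result: 180


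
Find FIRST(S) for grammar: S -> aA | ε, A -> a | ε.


Per alternative of S: FIRST(aA) = {a}; FIRST(ε) = {ε}
FIRST(S) = {a, ε}


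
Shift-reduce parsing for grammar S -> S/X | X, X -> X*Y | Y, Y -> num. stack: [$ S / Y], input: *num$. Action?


'Y' (not preceded by X*) is the handle for X -> Y
Action: reduce (X -> Y)


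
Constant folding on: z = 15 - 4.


15 - 4 = 11 at compile time
Optimized: z = 11


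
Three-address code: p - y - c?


Break into single-operator statements:
t1 = p - y
t2 = t1 - c


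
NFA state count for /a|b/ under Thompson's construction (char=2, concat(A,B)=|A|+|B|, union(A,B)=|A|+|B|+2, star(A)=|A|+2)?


Syntax tree has 2 char leaf(s), 1 union(s), 0 star(s)
chars contribute 2×2 = 4; each union adds +2; each star adds +2
Total: 4 + 2 + 0 = 6 states


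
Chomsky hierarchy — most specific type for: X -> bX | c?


Right-linear: every RHS is a terminal or a terminal followed by one nonterminal
Classification: Type 3 (Regular)


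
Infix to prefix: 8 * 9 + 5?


left-to-right (same/higher precedence on left): tree is (+ (* 8 9) 5)
Prefix: + * 8 9 5


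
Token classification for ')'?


Pattern: delimiter/punctuation
Type: PUNCTUATION


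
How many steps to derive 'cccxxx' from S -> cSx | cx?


Derivation: S => cSx => ccSxx => cccxxx
Steps: 3


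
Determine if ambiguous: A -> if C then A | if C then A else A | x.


dangling else: 'if C then if C then x else x' parses two ways
Ambiguous


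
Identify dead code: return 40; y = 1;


statement follows a return and is unreachable
Dead: 'y = 1'


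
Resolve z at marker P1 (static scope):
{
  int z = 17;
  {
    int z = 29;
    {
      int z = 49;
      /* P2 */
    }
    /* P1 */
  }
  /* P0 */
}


z declared in the same block as P1
z = 29


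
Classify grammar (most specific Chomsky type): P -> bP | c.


Right-linear: every RHS is a terminal or a terminal followed by one nonterminal
Classification: Type 3 (Regular)


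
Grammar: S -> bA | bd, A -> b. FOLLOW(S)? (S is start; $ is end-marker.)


$ ∈ FOLLOW(S). For each A -> αBβ: add FIRST(β)\{ε} to FOLLOW(B); if β nullable, add FOLLOW(A).
FOLLOW(S) = {$}


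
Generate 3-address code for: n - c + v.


Break into single-operator statements:
t1 = n - c
t2 = t1 + v


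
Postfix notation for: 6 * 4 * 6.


Left to right (same or higher precedence on left)
Postfix: 6 4 * 6 *


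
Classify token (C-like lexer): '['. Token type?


Pattern: delimiter/punctuation
Type: PUNCTUATION


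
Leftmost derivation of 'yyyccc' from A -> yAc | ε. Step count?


Derivation: A => yAc => yyAcc => yyyAccc => yyyccc
Steps: 4


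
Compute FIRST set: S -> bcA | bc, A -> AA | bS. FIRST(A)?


Per alternative of A: FIRST(AA) = {b}; FIRST(bS) = {b}
FIRST(A) = {b}


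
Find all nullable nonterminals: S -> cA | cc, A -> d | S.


A nonterminal is nullable iff some alternative derives ε (directly, or every symbol in it is nullable)
Nullable: {}


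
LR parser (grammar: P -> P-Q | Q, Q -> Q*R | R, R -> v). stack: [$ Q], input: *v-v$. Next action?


shift '*' to continue Q -> Q*R
Action: shift


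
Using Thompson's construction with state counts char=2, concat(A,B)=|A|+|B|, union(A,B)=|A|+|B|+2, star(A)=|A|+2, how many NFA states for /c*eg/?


Syntax tree has 3 char leaf(s), 0 union(s), 1 star(s)
chars contribute 3×2 = 6; each union adds +2; each star adds +2
Total: 6 + 0 + 2 = 8 states


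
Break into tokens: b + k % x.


Scan left to right, longest-match per lexeme
Tokens: ID(b), OP(+), ID(k), OP(%), ID(x)


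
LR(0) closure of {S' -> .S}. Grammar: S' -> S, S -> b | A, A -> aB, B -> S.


Start: S' -> .S
For each item with dot before a nonterminal B, add B -> .γ for every B-production
Closure: [S' -> .S, S -> .b, S -> .A, A -> .aB]


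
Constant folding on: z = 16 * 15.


16 * 15 = 240 at compile time
Optimized: z = 240


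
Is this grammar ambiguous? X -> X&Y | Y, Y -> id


precedence layered via separate nonterminal Y: deterministic
Unambiguous


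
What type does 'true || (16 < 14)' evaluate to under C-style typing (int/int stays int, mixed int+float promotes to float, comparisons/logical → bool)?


Operand types: bool || bool
Rule: logical operators take bool operands and yield bool
Result type: bool


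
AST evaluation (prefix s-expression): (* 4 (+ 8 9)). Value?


Evaluate inner: (+ 8 9) = 17
Evaluate root: (* 4 17) = 68
Result: 68


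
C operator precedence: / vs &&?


'/' is multiplicative (level 10); '&&' is logical AND (level 2)
Higher level binds tighter
'/' has higher precedence than '&&'


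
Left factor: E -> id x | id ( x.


Common prefix: 'id'
Factored: E -> id E', E' -> x | ( x


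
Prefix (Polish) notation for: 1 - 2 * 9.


'*' binds tighter: tree is (- 1 (* 2 9))
Prefix: - 1 * 2 9


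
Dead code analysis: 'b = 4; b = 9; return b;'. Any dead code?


first assignment to b is overwritten before any read
Dead: 'b = 4'


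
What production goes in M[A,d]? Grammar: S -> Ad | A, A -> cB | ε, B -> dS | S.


For [A, d]: ε is nullable and 'd' ∈ FOLLOW(A)
Entry: A -> ε


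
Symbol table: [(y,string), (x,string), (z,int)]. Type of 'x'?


Lookup 'x' → type string


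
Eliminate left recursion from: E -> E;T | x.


Left-recursive alternatives: E;T; non-recursive: x
Introduce E': E -> xE', E' -> ;TE' | ε


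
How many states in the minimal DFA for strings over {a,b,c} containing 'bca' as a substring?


KMP-style automaton: 3 progress states + 1 absorbing accept = 4
Minimal DFA: 4 states


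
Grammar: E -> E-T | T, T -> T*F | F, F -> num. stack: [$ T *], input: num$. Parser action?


no handle; shift 'num'
Action: shift


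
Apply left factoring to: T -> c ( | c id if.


Common prefix: 'c'
Factored: T -> c T', T' -> ( | id if


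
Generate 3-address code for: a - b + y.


Break into single-operator statements:
t1 = a - b
t2 = t1 + y


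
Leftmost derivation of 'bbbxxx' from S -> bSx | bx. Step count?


Derivation: S => bSx => bbSxx => bbbxxx
Steps: 3


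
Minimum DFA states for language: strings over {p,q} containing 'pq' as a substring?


KMP-style automaton: 2 progress states + 1 absorbing accept = 3
Minimal DFA: 3 states


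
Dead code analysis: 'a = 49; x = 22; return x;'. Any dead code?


a is assigned but never read
Dead: 'a = 49'


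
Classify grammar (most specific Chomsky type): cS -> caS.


LHS has context (more than one symbol) and |LHS| ≤ |RHS|
Classification: Type 1 (Context-Sensitive)


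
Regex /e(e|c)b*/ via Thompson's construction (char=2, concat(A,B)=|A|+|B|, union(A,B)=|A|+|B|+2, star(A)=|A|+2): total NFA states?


Syntax tree has 4 char leaf(s), 1 union(s), 1 star(s)
chars contribute 4×2 = 8; each union adds +2; each star adds +2
Total: 8 + 2 + 2 = 12 states


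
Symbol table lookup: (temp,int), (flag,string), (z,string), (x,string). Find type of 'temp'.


Lookup 'temp' → type int


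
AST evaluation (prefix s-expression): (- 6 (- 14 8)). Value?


Evaluate inner: (- 14 8) = 6
Evaluate root: (- 6 6) = 0
Result: 0


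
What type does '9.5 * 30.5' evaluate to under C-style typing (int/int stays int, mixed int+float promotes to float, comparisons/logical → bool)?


Operand types: float * float
Rule: mixed int/float promotes to float; int/int stays int
Result type: float


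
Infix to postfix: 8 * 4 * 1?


Left to right (same or higher precedence on left)
Postfix: 8 4 * 1 *


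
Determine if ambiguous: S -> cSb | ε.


balanced c^n…b^n: each string has a unique parse
Unambiguous


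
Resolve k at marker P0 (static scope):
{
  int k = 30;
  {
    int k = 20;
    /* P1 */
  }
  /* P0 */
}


k declared in the same block as P0
k = 30


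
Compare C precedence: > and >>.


'>>' is shift (level 8); '>' is relational (level 7)
Higher level binds tighter
'>>' has higher precedence than '>'


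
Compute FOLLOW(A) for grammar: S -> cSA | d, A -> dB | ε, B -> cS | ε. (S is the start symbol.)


$ ∈ FOLLOW(S). For each A -> αBβ: add FIRST(β)\{ε} to FOLLOW(B); if β nullable, add FOLLOW(A).
FOLLOW(A) = {$, d}


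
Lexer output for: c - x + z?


Scan left to right, longest-match per lexeme
Tokens: ID(c), OP(-), ID(x), OP(+), ID(z)


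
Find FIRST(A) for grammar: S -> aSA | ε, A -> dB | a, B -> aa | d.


Per alternative of A: FIRST(dB) = {d}; FIRST(a) = {a}
FIRST(A) = {a, d}


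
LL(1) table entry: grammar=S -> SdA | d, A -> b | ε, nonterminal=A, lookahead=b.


For [A, b]: 'b' ∈ FIRST(b)
Entry: A -> b


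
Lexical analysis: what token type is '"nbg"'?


Pattern: double-quoted sequence
Type: STRING_LITERAL


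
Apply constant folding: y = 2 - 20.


2 - 20 = -18 at compile time
Optimized: y = -18


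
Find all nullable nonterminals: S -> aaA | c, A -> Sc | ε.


A nonterminal is nullable iff some alternative derives ε (directly, or every symbol in it is nullable)
Nullable: {A}


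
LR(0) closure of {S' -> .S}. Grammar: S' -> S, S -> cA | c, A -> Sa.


Start: S' -> .S
For each item with dot before a nonterminal B, add B -> .γ for every B-production
Closure: [S' -> .S, S -> .cA, S -> .c]


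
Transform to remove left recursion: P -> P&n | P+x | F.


Left-recursive alternatives: P&n, P+x; non-recursive: F
Introduce P': P -> FP', P' -> &nP' | +xP' | ε


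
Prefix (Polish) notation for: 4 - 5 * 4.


'*' binds tighter: tree is (- 4 (* 5 4))
Prefix: - 4 * 5 4


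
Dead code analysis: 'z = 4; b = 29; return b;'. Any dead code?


z is assigned but never read
Dead: 'z = 4'


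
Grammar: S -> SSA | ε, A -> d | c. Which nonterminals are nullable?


A nonterminal is nullable iff some alternative derives ε (directly, or every symbol in it is nullable)
Nullable: {S}


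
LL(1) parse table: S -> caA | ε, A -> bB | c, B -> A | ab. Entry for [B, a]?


For [B, a]: 'a' ∈ FIRST(ab)
Entry: B -> ab


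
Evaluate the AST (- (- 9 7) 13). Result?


Evaluate inner: (- 9 7) = 2
Evaluate root: (- 2 13) = -11
Result: -11


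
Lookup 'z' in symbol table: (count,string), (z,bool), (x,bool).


Lookup 'z' → type bool


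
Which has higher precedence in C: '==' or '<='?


'<=' is relational (level 7); '==' is equality (level 6)
Higher level binds tighter
'<=' has higher precedence than '=='


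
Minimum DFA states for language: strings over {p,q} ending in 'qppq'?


Track the longest suffix of input matching a prefix of 'qppq': 5 classes (prefixes of length 0..4)
Minimal DFA: 5 states


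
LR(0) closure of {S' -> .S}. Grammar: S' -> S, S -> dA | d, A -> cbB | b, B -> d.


Start: S' -> .S
For each item with dot before a nonterminal B, add B -> .γ for every B-production
Closure: [S' -> .S, S -> .dA, S -> .d]


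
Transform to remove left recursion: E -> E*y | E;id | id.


Left-recursive alternatives: E*y, E;id; non-recursive: id
Introduce E': E -> idE', E' -> *yE' | ;idE' | ε


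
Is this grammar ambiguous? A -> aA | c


right-linear, alternatives start with distinct terminals 'a' vs 'c': unique leftmost derivation
Unambiguous


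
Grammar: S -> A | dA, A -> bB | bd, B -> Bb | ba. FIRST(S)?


Per alternative of S: FIRST(A) = {b}; FIRST(dA) = {d}
FIRST(S) = {b, d}


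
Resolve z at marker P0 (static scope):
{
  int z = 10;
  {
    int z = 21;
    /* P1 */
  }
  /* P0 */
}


z declared in the same block as P0
z = 10


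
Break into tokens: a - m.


Scan left to right, longest-match per lexeme
Tokens: ID(a), OP(-), ID(m)


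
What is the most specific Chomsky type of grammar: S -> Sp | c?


Left-linear: every RHS is a terminal or one nonterminal followed by a terminal
Classification: Type 3 (Regular)


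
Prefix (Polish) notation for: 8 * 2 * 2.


left-to-right (same/higher precedence on left): tree is (* (* 8 2) 2)
Prefix: * * 8 2 2


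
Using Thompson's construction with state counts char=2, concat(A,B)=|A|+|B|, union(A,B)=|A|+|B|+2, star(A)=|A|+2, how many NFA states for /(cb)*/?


Syntax tree has 2 char leaf(s), 0 union(s), 1 star(s)
chars contribute 2×2 = 4; each union adds +2; each star adds +2
Total: 4 + 0 + 2 = 6 states


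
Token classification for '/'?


Pattern: operator symbol
Type: OPERATOR


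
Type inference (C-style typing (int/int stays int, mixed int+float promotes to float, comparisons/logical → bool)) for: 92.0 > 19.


Operand types: float > int
Rule: comparison yields bool
Result type: bool


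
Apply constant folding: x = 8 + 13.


8 + 13 = 21 at compile time
Optimized: x = 21


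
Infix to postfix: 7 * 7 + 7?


Left to right (same or higher precedence on left)
Postfix: 7 7 * 7 +


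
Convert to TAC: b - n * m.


Break into single-operator statements:
t1 = n * m
t2 = b - t1


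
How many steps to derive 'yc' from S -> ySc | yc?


Derivation: S => yc
Steps: 1


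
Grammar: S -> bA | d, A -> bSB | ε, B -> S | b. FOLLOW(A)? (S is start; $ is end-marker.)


$ ∈ FOLLOW(S). For each A -> αBβ: add FIRST(β)\{ε} to FOLLOW(B); if β nullable, add FOLLOW(A).
FOLLOW(A) = {$, b, d}


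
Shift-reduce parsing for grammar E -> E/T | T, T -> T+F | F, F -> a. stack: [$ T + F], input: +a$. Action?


handle 'T+F' on top
Action: reduce (T -> T+F)


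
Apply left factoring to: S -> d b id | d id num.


Common prefix: 'd'
Factored: S -> d S', S' -> b id | id num


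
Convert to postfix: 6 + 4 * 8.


* has higher precedence, evaluate 4*8 first
Postfix: 6 4 8 * +


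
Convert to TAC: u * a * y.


Break into single-operator statements:
t1 = u * a
t2 = t1 * y


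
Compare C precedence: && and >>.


'>>' is shift (level 8); '&&' is logical AND (level 2)
Higher level binds tighter
'>>' has higher precedence than '&&'


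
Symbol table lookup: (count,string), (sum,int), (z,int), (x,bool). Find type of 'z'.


Lookup 'z' → type int


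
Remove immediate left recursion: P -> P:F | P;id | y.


Left-recursive alternatives: P:F, P;id; non-recursive: y
Introduce P': P -> yP', P' -> :FP' | ;idP' | ε


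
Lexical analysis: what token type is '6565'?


Pattern: digits only
Type: INTEGER_LITERAL


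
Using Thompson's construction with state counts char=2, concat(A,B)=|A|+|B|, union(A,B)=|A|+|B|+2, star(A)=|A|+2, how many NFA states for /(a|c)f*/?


Syntax tree has 3 char leaf(s), 1 union(s), 1 star(s)
chars contribute 3×2 = 6; each union adds +2; each star adds +2
Total: 6 + 2 + 2 = 10 states


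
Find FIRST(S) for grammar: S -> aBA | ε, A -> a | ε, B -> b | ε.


Per alternative of S: FIRST(aBA) = {a}; FIRST(ε) = {ε}
FIRST(S) = {a, ε}


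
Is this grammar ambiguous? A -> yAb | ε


balanced y^n…b^n: each string has a unique parse
Unambiguous


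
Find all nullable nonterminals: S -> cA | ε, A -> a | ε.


A nonterminal is nullable iff some alternative derives ε (directly, or every symbol in it is nullable)
Nullable: {A, S}


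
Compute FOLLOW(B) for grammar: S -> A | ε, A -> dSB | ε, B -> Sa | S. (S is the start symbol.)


$ ∈ FOLLOW(S). For each A -> αBβ: add FIRST(β)\{ε} to FOLLOW(B); if β nullable, add FOLLOW(A).
FOLLOW(B) = {$, a, d}


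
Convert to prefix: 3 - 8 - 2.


left-to-right (same/higher precedence on left): tree is (- (- 3 8) 2)
Prefix: - - 3 8 2


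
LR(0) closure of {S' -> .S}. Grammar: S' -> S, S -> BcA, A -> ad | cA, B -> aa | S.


Start: S' -> .S
For each item with dot before a nonterminal B, add B -> .γ for every B-production
Closure: [S' -> .S, S -> .BcA, B -> .aa, B -> .S]


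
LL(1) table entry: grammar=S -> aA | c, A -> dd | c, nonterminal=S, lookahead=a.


For [S, a]: 'a' ∈ FIRST(aA)
Entry: S -> aA


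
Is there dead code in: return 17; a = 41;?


statement follows a return and is unreachable
Dead: 'a = 41'


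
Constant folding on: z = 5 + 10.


5 + 10 = 15 at compile time
Optimized: z = 15


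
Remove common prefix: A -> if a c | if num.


Common prefix: 'if'
Factored: A -> if A', A' -> a c | num


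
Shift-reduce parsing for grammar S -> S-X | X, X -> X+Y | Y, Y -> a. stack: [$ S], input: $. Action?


start symbol S on stack, input exhausted
Action: accept


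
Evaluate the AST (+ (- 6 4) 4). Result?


Evaluate inner: (- 6 4) = 2
Evaluate root: (+ 2 4) = 6
Result: 6


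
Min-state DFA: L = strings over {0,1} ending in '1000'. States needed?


Track the longest suffix of input matching a prefix of '1000': 5 classes (prefixes of length 0..4)
Minimal DFA: 5 states


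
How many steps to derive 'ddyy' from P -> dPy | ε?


Derivation: P => dPy => ddPyy => ddyy
Steps: 3


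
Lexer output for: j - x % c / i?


Scan left to right, longest-match per lexeme
Tokens: ID(j), OP(-), ID(x), OP(%), ID(c), OP(/), ID(i)


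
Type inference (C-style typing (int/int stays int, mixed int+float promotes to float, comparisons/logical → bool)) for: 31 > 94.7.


Operand types: int > float
Rule: comparison yields bool
Result type: bool


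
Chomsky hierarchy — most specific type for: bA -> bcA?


LHS has context (more than one symbol) and |LHS| ≤ |RHS|
Classification: Type 1 (Context-Sensitive)


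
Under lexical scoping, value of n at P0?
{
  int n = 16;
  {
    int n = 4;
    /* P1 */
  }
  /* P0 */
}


n declared in the same block as P0
n = 16


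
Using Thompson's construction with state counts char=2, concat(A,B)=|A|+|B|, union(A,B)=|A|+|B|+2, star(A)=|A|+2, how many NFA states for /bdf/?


Syntax tree has 3 char leaf(s), 0 union(s), 0 star(s)
chars contribute 3×2 = 6; each union adds +2; each star adds +2
Total: 6 + 0 + 0 = 6 states


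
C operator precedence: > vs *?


'*' is multiplicative (level 10); '>' is relational (level 7)
Higher level binds tighter
'*' has higher precedence than '>'


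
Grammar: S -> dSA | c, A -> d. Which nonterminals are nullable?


A nonterminal is nullable iff some alternative derives ε (directly, or every symbol in it is nullable)
Nullable: {}


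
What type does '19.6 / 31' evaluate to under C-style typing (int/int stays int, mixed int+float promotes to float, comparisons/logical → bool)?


Operand types: float / int
Rule: mixed int/float promotes to float; int/int stays int
Result type: float


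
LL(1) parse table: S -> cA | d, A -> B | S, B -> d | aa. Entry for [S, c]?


For [S, c]: 'c' ∈ FIRST(cA)
Entry: S -> cA


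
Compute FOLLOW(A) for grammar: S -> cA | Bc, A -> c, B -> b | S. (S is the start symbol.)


$ ∈ FOLLOW(S). For each A -> αBβ: add FIRST(β)\{ε} to FOLLOW(B); if β nullable, add FOLLOW(A).
FOLLOW(A) = {$, c}


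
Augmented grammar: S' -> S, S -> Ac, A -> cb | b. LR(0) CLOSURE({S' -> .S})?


Start: S' -> .S
For each item with dot before a nonterminal B, add B -> .γ for every B-production
Closure: [S' -> .S, S -> .Ac, A -> .cb, A -> .b]


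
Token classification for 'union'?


Pattern: reserved word
Type: KEYWORD


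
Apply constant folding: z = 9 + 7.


9 + 7 = 16 at compile time
Optimized: z = 16


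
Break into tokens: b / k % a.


Scan left to right, longest-match per lexeme
Tokens: ID(b), OP(/), ID(k), OP(%), ID(a)


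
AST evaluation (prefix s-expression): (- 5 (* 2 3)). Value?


Evaluate inner: (* 2 3) = 6
Evaluate root: (- 5 6) = -1
Result: -1


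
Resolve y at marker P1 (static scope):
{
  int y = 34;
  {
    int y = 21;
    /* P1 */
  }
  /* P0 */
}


y declared in the same block as P1
y = 21


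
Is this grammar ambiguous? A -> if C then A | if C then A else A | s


dangling else: 'if C then if C then s else s' parses two ways
Ambiguous


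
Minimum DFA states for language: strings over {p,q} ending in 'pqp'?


Track the longest suffix of input matching a prefix of 'pqp': 4 classes (prefixes of length 0..3)
Minimal DFA: 4 states


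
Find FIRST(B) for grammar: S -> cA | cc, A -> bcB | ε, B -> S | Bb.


Per alternative of B: FIRST(S) = {c}; FIRST(Bb) = {c}
FIRST(B) = {c}


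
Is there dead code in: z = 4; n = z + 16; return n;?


z is read by n's definition; n is returned
No dead code


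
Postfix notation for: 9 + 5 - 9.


Left to right (same or higher precedence on left)
Postfix: 9 5 + 9 -


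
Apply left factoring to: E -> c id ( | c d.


Common prefix: 'c'
Factored: E -> c E', E' -> id ( | d


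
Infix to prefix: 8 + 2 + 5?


left-to-right (same/higher precedence on left): tree is (+ (+ 8 2) 5)
Prefix: + + 8 2 5


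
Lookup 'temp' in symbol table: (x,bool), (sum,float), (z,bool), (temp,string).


Lookup 'temp' → type string


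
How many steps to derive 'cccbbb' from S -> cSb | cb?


Derivation: S => cSb => ccSbb => cccbbb
Steps: 3


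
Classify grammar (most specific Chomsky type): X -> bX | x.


Right-linear: every RHS is a terminal or a terminal followed by one nonterminal
Classification: Type 3 (Regular)


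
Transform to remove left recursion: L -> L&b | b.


Left-recursive alternatives: L&b; non-recursive: b
Introduce L': L -> bL', L' -> &bL' | ε


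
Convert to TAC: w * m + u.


Break into single-operator statements:
t1 = w * m
t2 = t1 + u


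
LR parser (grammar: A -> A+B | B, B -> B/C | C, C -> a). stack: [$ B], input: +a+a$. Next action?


lookahead ∉ {/} so B won't extend; reduce A -> B
Action: reduce (A -> B)


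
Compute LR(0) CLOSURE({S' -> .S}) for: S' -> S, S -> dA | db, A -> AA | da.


Start: S' -> .S
For each item with dot before a nonterminal B, add B -> .γ for every B-production
Closure: [S' -> .S, S -> .dA, S -> .db]


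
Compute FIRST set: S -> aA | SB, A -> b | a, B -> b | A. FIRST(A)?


Per alternative of A: FIRST(b) = {b}; FIRST(a) = {a}
FIRST(A) = {a, b}


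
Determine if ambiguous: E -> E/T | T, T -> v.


precedence layered via separate nonterminal T: deterministic
Unambiguous


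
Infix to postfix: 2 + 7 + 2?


Left to right (same or higher precedence on left)
Postfix: 2 7 + 2 +


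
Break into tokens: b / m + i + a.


Scan left to right, longest-match per lexeme
Tokens: ID(b), OP(/), ID(m), OP(+), ID(i), OP(+), ID(a)


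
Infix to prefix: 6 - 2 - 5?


left-to-right (same/higher precedence on left): tree is (- (- 6 2) 5)
Prefix: - - 6 2 5


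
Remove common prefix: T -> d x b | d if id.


Common prefix: 'd'
Factored: T -> d T', T' -> x b | if id


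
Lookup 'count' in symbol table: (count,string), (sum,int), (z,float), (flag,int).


Lookup 'count' → type string


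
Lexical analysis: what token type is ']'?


Pattern: delimiter/punctuation
Type: PUNCTUATION


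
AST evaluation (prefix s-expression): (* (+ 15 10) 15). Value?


Evaluate inner: (+ 15 10) = 25
Evaluate root: (* 25 15) = 375
Result: 375


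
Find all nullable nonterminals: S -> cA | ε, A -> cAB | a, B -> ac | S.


A nonterminal is nullable iff some alternative derives ε (directly, or every symbol in it is nullable)
Nullable: {B, S}


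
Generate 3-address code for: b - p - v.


Break into single-operator statements:
t1 = b - p
t2 = t1 - v


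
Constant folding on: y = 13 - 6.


13 - 6 = 7 at compile time
Optimized: y = 7


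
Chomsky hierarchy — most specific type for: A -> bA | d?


Right-linear: every RHS is a terminal or a terminal followed by one nonterminal
Classification: Type 3 (Regular)


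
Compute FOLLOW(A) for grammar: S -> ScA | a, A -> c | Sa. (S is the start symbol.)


$ ∈ FOLLOW(S). For each A -> αBβ: add FIRST(β)\{ε} to FOLLOW(B); if β nullable, add FOLLOW(A).
FOLLOW(A) = {$, a, c}


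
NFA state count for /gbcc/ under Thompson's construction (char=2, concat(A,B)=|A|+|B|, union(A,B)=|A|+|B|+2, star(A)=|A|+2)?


Syntax tree has 4 char leaf(s), 0 union(s), 0 star(s)
chars contribute 4×2 = 8; each union adds +2; each star adds +2
Total: 8 + 0 + 0 = 8 states


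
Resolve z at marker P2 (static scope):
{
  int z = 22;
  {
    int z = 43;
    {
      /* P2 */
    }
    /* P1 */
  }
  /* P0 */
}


P2's block does not declare z; resolves to the enclosing declaration at depth 1
z = 43


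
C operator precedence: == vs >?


'>' is relational (level 7); '==' is equality (level 6)
Higher level binds tighter
'>' has higher precedence than '=='


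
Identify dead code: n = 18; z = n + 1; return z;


n is read by z's definition; z is returned
No dead code


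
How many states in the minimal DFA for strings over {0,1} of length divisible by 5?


Track length mod 5: states 0..4, accept at 0
Minimal DFA: 5 states


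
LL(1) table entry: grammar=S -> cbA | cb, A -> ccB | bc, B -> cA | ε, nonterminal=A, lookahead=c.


For [A, c]: 'c' ∈ FIRST(ccB)
Entry: A -> ccB


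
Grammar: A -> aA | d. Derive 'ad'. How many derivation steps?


Derivation: A => aA => ad
Steps: 2


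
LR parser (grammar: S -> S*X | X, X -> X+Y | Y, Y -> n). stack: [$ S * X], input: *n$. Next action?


handle 'S*X' on top; lookahead ∈ FOLLOW(S) = {*, $}
Action: reduce (S -> S*X)


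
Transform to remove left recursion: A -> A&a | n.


Left-recursive alternatives: A&a; non-recursive: n
Introduce A': A -> nA', A' -> &aA' | ε


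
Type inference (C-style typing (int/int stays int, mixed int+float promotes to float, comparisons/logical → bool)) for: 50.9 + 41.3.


Operand types: float + float
Rule: mixed int/float promotes to float; int/int stays int
Result type: float


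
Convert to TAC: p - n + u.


Break into single-operator statements:
t1 = p - n
t2 = t1 + u


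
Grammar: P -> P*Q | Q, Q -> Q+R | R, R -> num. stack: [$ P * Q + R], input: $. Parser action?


handle 'Q+R' on top
Action: reduce (Q -> Q+R)


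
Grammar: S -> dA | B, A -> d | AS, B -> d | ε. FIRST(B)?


Per alternative of B: FIRST(d) = {d}; FIRST(ε) = {ε}
FIRST(B) = {d, ε}


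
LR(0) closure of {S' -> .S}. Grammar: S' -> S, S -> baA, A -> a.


Start: S' -> .S
For each item with dot before a nonterminal B, add B -> .γ for every B-production
Closure: [S' -> .S, S -> .baA]


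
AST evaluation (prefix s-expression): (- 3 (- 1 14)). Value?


Evaluate inner: (- 1 14) = -13
Evaluate root: (- 3 -13) = 16
Result: 16


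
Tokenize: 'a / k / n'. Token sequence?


Scan left to right, longest-match per lexeme
Tokens: ID(a), OP(/), ID(k), OP(/), ID(n)


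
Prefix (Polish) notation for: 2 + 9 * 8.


'*' binds tighter: tree is (+ 2 (* 9 8))
Prefix: + 2 * 9 8


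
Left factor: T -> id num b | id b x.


Common prefix: 'id'
Factored: T -> id T', T' -> num b | b x


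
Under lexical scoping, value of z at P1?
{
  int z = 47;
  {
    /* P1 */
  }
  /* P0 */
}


P1's block does not declare z; resolves to the enclosing declaration at depth 0
z = 47


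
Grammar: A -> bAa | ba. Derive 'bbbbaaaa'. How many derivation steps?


Derivation: A => bAa => bbAaa => bbbAaaa => bbbbaaaa
Steps: 4


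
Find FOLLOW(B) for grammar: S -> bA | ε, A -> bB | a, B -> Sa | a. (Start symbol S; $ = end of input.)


$ ∈ FOLLOW(S). For each A -> αBβ: add FIRST(β)\{ε} to FOLLOW(B); if β nullable, add FOLLOW(A).
FOLLOW(B) = {$, a}


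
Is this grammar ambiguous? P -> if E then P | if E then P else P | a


dangling else: 'if E then if E then a else a' parses two ways
Ambiguous


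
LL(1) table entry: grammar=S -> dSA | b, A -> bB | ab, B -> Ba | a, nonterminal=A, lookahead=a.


For [A, a]: 'a' ∈ FIRST(ab)
Entry: A -> ab


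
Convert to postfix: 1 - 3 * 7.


* has higher precedence, evaluate 3*7 first
Postfix: 1 3 7 * -


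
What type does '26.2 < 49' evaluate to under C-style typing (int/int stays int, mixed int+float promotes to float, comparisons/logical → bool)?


Operand types: float < int
Rule: comparison yields bool
Result type: bool


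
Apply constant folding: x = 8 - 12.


8 - 12 = -4 at compile time
Optimized: x = -4


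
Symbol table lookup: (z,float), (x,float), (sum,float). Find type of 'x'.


Lookup 'x' → type float


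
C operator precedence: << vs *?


'*' is multiplicative (level 10); '<<' is shift (level 8)
Higher level binds tighter
'*' has higher precedence than '<<'


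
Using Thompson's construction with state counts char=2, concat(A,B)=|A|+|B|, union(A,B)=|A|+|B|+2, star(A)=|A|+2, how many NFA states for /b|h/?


Syntax tree has 2 char leaf(s), 1 union(s), 0 star(s)
chars contribute 2×2 = 4; each union adds +2; each star adds +2
Total: 4 + 2 + 0 = 6 states


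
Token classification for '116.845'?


Pattern: digits with a decimal point
Type: FLOAT_LITERAL


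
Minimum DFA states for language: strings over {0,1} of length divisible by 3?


Track length mod 3: states 0..2, accept at 0
Minimal DFA: 3 states


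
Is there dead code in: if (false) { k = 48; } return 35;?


condition is constant false, so the whole block is unreachable
Dead: 'if (false) { k = 48; }'


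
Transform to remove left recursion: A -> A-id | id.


Left-recursive alternatives: A-id; non-recursive: id
Introduce A': A -> idA', A' -> -idA' | ε


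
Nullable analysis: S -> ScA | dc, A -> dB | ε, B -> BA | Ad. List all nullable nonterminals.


A nonterminal is nullable iff some alternative derives ε (directly, or every symbol in it is nullable)
Nullable: {A}


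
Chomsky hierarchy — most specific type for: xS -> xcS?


LHS has context (more than one symbol) and |LHS| ≤ |RHS|
Classification: Type 1 (Context-Sensitive)


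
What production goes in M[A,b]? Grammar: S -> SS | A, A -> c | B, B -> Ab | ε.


For [A, b]: 'b' ∈ FIRST(B)
Entry: A -> B


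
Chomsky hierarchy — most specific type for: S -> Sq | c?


Left-linear: every RHS is a terminal or one nonterminal followed by a terminal
Classification: Type 3 (Regular)


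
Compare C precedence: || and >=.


'>=' is relational (level 7); '||' is logical OR (level 1)
Higher level binds tighter
'>=' has higher precedence than '||'


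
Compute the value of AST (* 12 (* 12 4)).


Evaluate inner: (* 12 4) = 48
Evaluate root: (* 12 48) = 576
Result: 576


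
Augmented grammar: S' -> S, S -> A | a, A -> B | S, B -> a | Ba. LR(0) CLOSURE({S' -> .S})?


Start: S' -> .S
For each item with dot before a nonterminal B, add B -> .γ for every B-production
Closure: [S' -> .S, S -> .A, S -> .a, A -> .B, A -> .S, B -> .a, B -> .Ba]


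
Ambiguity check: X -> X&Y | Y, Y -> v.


precedence layered via separate nonterminal Y: deterministic
Unambiguous


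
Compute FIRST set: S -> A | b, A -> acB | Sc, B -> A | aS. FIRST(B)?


Per alternative of B: FIRST(A) = {a, b}; FIRST(aS) = {a}
FIRST(B) = {a, b}


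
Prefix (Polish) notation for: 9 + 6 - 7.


left-to-right (same/higher precedence on left): tree is (- (+ 9 6) 7)
Prefix: - + 9 6 7


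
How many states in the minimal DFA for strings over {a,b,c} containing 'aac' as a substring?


KMP-style automaton: 3 progress states + 1 absorbing accept = 4
Minimal DFA: 4 states


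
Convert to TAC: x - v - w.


Break into single-operator statements:
t1 = x - v
t2 = t1 - w


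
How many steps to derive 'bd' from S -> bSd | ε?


Derivation: S => bSd => bd
Steps: 2


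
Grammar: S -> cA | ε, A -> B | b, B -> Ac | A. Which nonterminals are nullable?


A nonterminal is nullable iff some alternative derives ε (directly, or every symbol in it is nullable)
Nullable: {S}


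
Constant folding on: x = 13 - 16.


13 - 16 = -3 at compile time
Optimized: x = -3


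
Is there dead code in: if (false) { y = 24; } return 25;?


condition is constant false, so the whole block is unreachable
Dead: 'if (false) { y = 24; }'


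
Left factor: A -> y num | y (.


Common prefix: 'y'
Factored: A -> y A', A' -> num | (


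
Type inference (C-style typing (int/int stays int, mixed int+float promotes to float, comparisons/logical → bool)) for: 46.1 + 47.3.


Operand types: float + float
Rule: mixed int/float promotes to float; int/int stays int
Result type: float


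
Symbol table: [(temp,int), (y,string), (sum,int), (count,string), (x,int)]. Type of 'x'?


Lookup 'x' → type int


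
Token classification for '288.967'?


Pattern: digits with a decimal point
Type: FLOAT_LITERAL


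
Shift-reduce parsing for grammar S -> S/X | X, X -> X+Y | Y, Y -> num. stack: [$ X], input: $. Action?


lookahead ∉ {+} so X won't extend; reduce S -> X
Action: reduce (S -> X)
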